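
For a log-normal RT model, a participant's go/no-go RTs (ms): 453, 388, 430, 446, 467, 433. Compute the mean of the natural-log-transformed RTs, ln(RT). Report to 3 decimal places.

ln(RT): 6.1159, 5.9610, 6.0638, 6.1003, 6.1463, 6.0707
Σ ln(RT) = 36.4581
Mean = 36.4581/6 = 6.07634

6.076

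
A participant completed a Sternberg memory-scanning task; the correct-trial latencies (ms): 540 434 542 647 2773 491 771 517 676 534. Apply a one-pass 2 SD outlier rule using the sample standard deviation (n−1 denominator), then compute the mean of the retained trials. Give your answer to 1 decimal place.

n = 10, ΣRT = 7925, M = 792.500
Σ(x−M)² = 4446238.50; s = √(4446238.50/9) = 702.870
Cutoffs: 792.500 ± 2·702.870 → [-613.2, 2198.2]
Outside: 2773 → excluded.
Retained (n=9): Σ = 5152, mean = 5152/9 = 572.444

572.4 ms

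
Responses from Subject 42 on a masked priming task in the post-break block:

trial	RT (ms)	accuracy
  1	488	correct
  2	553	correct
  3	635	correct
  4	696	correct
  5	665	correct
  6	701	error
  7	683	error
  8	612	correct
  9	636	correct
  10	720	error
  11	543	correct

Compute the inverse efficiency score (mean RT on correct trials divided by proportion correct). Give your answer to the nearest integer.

Correct trials (n=8): 488, 553, 635, 696, 665, 612, 636, 543
Mean correct RT = 4828/8 = 603.5000 ms
Proportion correct = 8/11
IES = 603.5000 / (8/11) = 829.812 ms

830 ms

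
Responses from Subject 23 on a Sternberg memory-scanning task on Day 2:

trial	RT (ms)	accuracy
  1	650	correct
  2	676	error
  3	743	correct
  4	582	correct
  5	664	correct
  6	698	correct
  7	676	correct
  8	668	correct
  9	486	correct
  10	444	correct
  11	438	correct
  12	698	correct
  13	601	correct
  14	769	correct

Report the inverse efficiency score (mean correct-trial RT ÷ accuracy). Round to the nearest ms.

672 ms

Correct trials (n=13): 650, 743, 582, 664, 698, 676, 668, 486, 444, 438, 698, 601, 769
Mean correct RT = 8117/13 = 624.3846 ms
Proportion correct = 13/14
IES = 624.3846 / (13/14) = 672.414 ms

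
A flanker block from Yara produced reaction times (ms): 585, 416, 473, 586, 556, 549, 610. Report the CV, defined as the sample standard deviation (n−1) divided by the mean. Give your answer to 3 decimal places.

n = 7, Σ = 3775, M = 539.2857
Σ(x−M)² = 29239.429; s = √(29239.429/6) = 69.8086
CV = 69.8086 / 539.2857 = 0.12945

0.129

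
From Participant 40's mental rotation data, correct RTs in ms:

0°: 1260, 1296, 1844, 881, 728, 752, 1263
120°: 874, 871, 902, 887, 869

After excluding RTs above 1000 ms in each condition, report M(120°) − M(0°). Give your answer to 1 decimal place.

0°: exclude 1260, 1296, 1844, 1263
M(0°) = 2361/3 = 787.000
M(120°) = 4403/5 = 880.600
Difference = 880.600 − 787.000 = 93.600 ms

93.6 ms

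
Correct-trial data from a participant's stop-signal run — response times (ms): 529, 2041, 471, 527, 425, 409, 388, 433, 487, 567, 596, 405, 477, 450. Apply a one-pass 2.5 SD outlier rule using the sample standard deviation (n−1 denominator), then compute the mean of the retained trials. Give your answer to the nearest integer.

474 ms

n = 14, ΣRT = 8205, M = 586.071
Σ(x−M)² = 2330242.93; s = √(2330242.93/13) = 423.379
Cutoffs: 586.071 ± 2.5·423.379 → [-472.4, 1644.5]
Outside: 2041 → excluded.
Retained (n=13): Σ = 6164, mean = 6164/13 = 474.154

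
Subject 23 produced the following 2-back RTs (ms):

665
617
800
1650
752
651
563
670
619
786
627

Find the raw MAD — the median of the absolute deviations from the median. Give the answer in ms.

Sorted: 563, 617, 619, 627, 651, 665, 670, 752, 786, 800, 1650 → median = 665
|x − 665|: 0, 48, 135, 985, 87, 14, 102, 5, 46, 121, 38
Sorted deviations: 0, 5, 14, 38, 46, 48, 87, 102, 121, 135, 985 → MAD = 48

48 ms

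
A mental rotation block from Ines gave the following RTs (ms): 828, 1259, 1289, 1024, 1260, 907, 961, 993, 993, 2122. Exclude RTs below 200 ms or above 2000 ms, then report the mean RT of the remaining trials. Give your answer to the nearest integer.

Excluded: 2122
Retained (n=9): Σ = 9514
Mean = 9514/9 = 1057.1111

1057 ms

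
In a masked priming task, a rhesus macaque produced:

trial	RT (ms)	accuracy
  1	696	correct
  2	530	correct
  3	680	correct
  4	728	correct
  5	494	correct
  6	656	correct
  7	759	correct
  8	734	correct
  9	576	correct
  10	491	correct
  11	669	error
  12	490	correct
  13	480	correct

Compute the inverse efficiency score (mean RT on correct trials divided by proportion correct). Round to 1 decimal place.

660.3 ms

Correct trials (n=12): 696, 530, 680, 728, 494, 656, 759, 734, 576, 491, 490, 480
Mean correct RT = 7314/12 = 609.5000 ms
Proportion correct = 12/13
IES = 609.5000 / (12/13) = 660.292 ms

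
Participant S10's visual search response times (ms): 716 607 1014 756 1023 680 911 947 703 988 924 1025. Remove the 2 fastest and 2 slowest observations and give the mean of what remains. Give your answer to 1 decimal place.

Sorted: 607, 680, 703, 716, 756, 911, 924, 947, 988, 1014, 1023, 1025
Drop lowest 2 (607, 680) and highest 2 (1023, 1025)
Remaining (n=8): Σ = 6959, mean = 6959/8 = 869.875

869.9 ms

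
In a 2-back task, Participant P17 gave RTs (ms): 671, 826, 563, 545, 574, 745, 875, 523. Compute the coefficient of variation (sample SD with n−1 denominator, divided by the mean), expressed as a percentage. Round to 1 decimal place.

n = 8, Σ = 5322, M = 665.2500
Σ(x−M)² = 129705.500; s = √(129705.500/7) = 136.1226
CV = 136.1226 / 665.2500 = 0.20462 = 20.462%

20.5%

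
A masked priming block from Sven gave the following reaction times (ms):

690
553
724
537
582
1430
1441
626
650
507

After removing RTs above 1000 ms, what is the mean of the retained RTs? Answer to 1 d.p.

608.6 ms

Excluded: 1430, 1441
Retained (n=8): Σ = 4869
Mean = 4869/8 = 608.6250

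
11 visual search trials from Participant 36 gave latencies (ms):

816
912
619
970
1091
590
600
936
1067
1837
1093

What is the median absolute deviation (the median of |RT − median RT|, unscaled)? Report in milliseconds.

155 ms

Sorted: 590, 600, 619, 816, 912, 936, 970, 1067, 1091, 1093, 1837 → median = 936
|x − 936|: 120, 24, 317, 34, 155, 346, 336, 0, 131, 901, 157
Sorted deviations: 0, 24, 34, 120, 131, 155, 157, 317, 336, 346, 901 → MAD = 155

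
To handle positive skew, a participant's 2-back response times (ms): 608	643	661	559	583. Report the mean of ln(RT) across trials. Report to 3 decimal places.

6.413

ln(RT): 6.4102, 6.4661, 6.4938, 6.3261, 6.3682
Σ ln(RT) = 32.0644
Mean = 32.0644/5 = 6.41288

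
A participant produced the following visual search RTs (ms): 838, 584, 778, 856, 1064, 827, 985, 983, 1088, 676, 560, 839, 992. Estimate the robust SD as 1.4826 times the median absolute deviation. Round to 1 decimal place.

216.5 ms

Sorted: 560, 584, 676, 778, 827, 838, 839, 856, 983, 985, 992, 1064, 1088 → median = 839
|x − 839| sorted: 0, 1, 12, 17, 61, 144, 146, 153, 163, 225, 249, 255, 279 → MAD = 146
Robust SD ≈ 1.4826 × 146 = 216.460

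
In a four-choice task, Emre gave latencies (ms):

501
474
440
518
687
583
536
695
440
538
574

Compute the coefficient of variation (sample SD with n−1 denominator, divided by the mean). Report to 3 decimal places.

n = 11, Σ = 5986, M = 544.1818
Σ(x−M)² = 74827.636; s = √(74827.636/10) = 86.5030
CV = 86.5030 / 544.1818 = 0.15896

0.159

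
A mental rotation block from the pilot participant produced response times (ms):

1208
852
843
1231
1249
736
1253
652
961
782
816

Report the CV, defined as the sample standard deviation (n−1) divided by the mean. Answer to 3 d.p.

n = 11, Σ = 10583, M = 962.0909
Σ(x−M)² = 527080.909; s = √(527080.909/10) = 229.5824
CV = 229.5824 / 962.0909 = 0.23863

0.239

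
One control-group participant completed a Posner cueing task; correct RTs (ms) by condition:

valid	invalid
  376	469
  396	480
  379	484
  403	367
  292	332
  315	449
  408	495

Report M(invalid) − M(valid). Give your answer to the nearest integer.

72 ms

M(valid) = 2569/7 = 367.000
M(invalid) = 3076/7 = 439.429
Difference = 439.429 − 367.000 = 72.429 ms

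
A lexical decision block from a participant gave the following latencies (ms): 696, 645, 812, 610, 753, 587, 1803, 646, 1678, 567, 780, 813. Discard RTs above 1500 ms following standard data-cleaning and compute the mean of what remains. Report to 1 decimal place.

Excluded: 1678, 1803
Retained (n=10): Σ = 6909
Mean = 6909/10 = 690.9000

690.9 ms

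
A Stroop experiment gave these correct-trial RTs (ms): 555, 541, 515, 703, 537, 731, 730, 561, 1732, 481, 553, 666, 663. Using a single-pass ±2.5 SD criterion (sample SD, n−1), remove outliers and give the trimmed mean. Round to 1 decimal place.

603.0 ms

n = 13, ΣRT = 8968, M = 689.846
Σ(x−M)² = 1264069.69; s = √(1264069.69/12) = 324.560
Cutoffs: 689.846 ± 2.5·324.560 → [-121.6, 1501.2]
Outside: 1732 → excluded.
Retained (n=12): Σ = 7236, mean = 7236/12 = 603.000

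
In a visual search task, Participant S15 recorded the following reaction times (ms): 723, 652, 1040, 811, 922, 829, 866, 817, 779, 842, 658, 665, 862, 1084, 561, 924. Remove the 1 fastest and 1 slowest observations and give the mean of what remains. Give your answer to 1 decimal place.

813.6 ms

Sorted: 561, 652, 658, 665, 723, 779, 811, 817, 829, 842, 862, 866, 922, 924, 1040, 1084
Drop lowest 1 (561) and highest 1 (1084)
Remaining (n=14): Σ = 11390, mean = 11390/14 = 813.571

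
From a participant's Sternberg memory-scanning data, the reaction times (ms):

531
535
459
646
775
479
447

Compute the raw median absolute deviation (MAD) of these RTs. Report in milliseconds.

Sorted: 447, 459, 479, 531, 535, 646, 775 → median = 531
|x − 531|: 0, 4, 72, 115, 244, 52, 84
Sorted deviations: 0, 4, 52, 72, 84, 115, 244 → MAD = 72

72 ms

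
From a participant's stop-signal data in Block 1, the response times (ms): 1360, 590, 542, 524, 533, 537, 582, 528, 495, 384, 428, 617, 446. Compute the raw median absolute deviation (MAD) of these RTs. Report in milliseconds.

Sorted: 384, 428, 446, 495, 524, 528, 533, 537, 542, 582, 590, 617, 1360 → median = 533
|x − 533|: 827, 57, 9, 9, 0, 4, 49, 5, 38, 149, 105, 84, 87
Sorted deviations: 0, 4, 5, 9, 9, 38, 49, 57, 84, 87, 105, 149, 827 → MAD = 49

49 ms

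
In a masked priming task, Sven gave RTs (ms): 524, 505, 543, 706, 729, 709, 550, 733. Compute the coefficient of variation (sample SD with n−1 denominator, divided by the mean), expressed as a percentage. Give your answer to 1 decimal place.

16.3%

n = 8, Σ = 4999, M = 624.8750
Σ(x−M)² = 73046.875; s = √(73046.875/7) = 102.1532
CV = 102.1532 / 624.8750 = 0.16348 = 16.348%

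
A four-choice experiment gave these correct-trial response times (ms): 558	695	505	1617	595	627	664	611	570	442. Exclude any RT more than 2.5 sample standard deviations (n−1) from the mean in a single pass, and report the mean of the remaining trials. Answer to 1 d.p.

n = 10, ΣRT = 6884, M = 688.400
Σ(x−M)² = 1006792.40; s = √(1006792.40/9) = 334.463
Cutoffs: 688.400 ± 2.5·334.463 → [-147.8, 1524.6]
Outside: 1617 → excluded.
Retained (n=9): Σ = 5267, mean = 5267/9 = 585.222

585.2 ms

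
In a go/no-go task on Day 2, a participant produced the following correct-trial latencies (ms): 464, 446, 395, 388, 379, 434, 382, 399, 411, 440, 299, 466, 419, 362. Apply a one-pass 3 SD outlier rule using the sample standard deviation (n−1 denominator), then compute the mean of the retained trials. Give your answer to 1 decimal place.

406.0 ms

n = 14, ΣRT = 5684, M = 406.000
Σ(x−M)² = 25882.00; s = √(25882.00/13) = 44.620
Cutoffs: 406.000 ± 3·44.620 → [272.1, 539.9]
No RTs fall outside the cutoffs; all 14 retained. Mean = 5684/14 = 406.000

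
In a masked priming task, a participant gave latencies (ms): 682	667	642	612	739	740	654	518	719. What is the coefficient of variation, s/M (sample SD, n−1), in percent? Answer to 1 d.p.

10.6%

n = 9, Σ = 5973, M = 663.6667
Σ(x−M)² = 39362.000; s = √(39362.000/8) = 70.1445
CV = 70.1445 / 663.6667 = 0.10569 = 10.569%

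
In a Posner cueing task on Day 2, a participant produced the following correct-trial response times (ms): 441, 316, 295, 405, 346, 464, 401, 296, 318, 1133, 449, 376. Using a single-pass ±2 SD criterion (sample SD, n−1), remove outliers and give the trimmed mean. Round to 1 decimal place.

n = 12, ΣRT = 5240, M = 436.667
Σ(x−M)² = 568472.67; s = √(568472.67/11) = 227.331
Cutoffs: 436.667 ± 2·227.331 → [-18.0, 891.3]
Outside: 1133 → excluded.
Retained (n=11): Σ = 4107, mean = 4107/11 = 373.364

373.4 ms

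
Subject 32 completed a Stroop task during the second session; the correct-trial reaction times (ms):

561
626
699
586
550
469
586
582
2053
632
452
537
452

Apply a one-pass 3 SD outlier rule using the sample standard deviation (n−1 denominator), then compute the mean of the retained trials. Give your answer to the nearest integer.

n = 13, ΣRT = 8785, M = 675.769
Σ(x−M)² = 2117752.31; s = √(2117752.31/12) = 420.094
Cutoffs: 675.769 ± 3·420.094 → [-584.5, 1936.1]
Outside: 2053 → excluded.
Retained (n=12): Σ = 6732, mean = 6732/12 = 561.000

561 ms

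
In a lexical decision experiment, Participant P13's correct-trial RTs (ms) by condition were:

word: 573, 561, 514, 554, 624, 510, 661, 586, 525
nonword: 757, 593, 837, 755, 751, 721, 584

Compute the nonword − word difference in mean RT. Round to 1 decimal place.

146.4 ms

M(word) = 5108/9 = 567.556
M(nonword) = 4998/7 = 714.000
Difference = 714.000 − 567.556 = 146.444 ms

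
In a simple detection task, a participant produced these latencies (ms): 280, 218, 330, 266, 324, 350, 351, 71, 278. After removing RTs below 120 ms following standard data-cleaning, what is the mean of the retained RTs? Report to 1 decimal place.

Excluded: 71
Retained (n=8): Σ = 2397
Mean = 2397/8 = 299.6250

299.6 ms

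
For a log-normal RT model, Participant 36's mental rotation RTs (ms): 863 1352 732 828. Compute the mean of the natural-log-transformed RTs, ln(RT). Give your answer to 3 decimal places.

ln(RT): 6.7604, 7.2093, 6.5958, 6.7190
Σ ln(RT) = 27.2845
Mean = 27.2845/4 = 6.82114

6.821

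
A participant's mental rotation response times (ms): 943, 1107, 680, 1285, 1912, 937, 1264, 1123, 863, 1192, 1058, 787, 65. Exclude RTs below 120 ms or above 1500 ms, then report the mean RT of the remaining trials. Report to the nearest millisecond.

1022 ms

Excluded: 65, 1912
Retained (n=11): Σ = 11239
Mean = 11239/11 = 1021.7273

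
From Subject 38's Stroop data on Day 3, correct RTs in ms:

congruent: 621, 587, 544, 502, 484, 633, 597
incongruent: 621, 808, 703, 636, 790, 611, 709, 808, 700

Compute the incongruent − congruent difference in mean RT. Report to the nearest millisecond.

M(congruent) = 3968/7 = 566.857
M(incongruent) = 6386/9 = 709.556
Difference = 709.556 − 566.857 = 142.698 ms

143 ms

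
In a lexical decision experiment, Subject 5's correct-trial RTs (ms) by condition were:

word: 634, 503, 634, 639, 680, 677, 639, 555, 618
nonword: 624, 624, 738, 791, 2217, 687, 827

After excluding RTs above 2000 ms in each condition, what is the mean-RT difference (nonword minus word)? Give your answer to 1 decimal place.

95.3 ms

nonword: exclude 2217
M(word) = 5579/9 = 619.889
M(nonword) = 4291/6 = 715.167
Difference = 715.167 − 619.889 = 95.278 ms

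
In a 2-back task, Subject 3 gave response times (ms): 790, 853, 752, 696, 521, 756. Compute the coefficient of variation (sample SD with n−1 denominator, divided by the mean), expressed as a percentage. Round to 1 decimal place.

15.6%

n = 6, Σ = 4368, M = 728.0000
Σ(x−M)² = 64702.000; s = √(64702.000/5) = 113.7559
CV = 113.7559 / 728.0000 = 0.15626 = 15.626%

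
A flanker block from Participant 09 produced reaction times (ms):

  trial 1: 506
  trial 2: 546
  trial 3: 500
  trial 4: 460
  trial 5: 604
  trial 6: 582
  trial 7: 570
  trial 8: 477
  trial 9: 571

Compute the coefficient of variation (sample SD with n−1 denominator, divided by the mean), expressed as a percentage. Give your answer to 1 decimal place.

n = 9, Σ = 4816, M = 535.1111
Σ(x−M)² = 20666.889; s = √(20666.889/8) = 50.8268
CV = 50.8268 / 535.1111 = 0.09498 = 9.498%

9.5%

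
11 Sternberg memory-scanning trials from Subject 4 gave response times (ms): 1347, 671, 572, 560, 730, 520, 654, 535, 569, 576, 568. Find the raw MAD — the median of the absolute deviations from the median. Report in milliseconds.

Sorted: 520, 535, 560, 568, 569, 572, 576, 654, 671, 730, 1347 → median = 572
|x − 572|: 775, 99, 0, 12, 158, 52, 82, 37, 3, 4, 4
Sorted deviations: 0, 3, 4, 4, 12, 37, 52, 82, 99, 158, 775 → MAD = 37

37 ms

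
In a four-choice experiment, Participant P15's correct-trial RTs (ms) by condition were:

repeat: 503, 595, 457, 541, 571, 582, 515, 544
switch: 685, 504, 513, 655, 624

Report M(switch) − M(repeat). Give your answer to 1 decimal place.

M(repeat) = 4308/8 = 538.500
M(switch) = 2981/5 = 596.200
Difference = 596.200 − 538.500 = 57.700 ms

57.7 ms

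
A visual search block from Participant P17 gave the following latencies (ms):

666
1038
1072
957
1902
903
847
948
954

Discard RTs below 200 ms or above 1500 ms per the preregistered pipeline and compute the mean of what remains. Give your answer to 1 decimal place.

923.1 ms

Excluded: 1902
Retained (n=8): Σ = 7385
Mean = 7385/8 = 923.1250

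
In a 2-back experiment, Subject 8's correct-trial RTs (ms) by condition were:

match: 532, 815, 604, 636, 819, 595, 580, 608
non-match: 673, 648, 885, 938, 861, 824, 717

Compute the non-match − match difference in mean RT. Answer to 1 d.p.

M(match) = 5189/8 = 648.625
M(non-match) = 5546/7 = 792.286
Difference = 792.286 − 648.625 = 143.661 ms

143.7 ms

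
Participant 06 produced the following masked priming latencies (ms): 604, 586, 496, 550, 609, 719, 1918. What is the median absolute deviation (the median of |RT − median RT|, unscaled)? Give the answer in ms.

Sorted: 496, 550, 586, 604, 609, 719, 1918 → median = 604
|x − 604|: 0, 18, 108, 54, 5, 115, 1314
Sorted deviations: 0, 5, 18, 54, 108, 115, 1314 → MAD = 54

54 ms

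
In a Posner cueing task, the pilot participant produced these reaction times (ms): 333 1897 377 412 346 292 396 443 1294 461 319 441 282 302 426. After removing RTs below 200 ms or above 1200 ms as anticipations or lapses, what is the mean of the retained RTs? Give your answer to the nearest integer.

Excluded: 1294, 1897
Retained (n=13): Σ = 4830
Mean = 4830/13 = 371.5385

372 ms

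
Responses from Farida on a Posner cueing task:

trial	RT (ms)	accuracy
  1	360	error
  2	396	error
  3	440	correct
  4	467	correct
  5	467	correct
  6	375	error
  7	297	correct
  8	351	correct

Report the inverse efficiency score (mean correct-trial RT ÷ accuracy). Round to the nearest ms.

Correct trials (n=5): 440, 467, 467, 297, 351
Mean correct RT = 2022/5 = 404.4000 ms
Proportion correct = 5/8
IES = 404.4000 / (5/8) = 647.040 ms

647 ms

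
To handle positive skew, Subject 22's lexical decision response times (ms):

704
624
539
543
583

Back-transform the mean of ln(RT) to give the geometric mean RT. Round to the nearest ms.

ln(RT): 6.5568, 6.4362, 6.2897, 6.2971, 6.3682
Mean ln(RT) = 31.9479/5 = 6.38959
Geometric mean = exp(6.38959) = 595.61 ms

596 ms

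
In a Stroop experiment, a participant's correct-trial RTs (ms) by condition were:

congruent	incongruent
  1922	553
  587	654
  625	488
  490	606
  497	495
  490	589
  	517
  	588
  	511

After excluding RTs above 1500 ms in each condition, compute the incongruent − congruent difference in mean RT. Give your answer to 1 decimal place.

congruent: exclude 1922
M(congruent) = 2689/5 = 537.800
M(incongruent) = 5001/9 = 555.667
Difference = 555.667 − 537.800 = 17.867 ms

17.9 ms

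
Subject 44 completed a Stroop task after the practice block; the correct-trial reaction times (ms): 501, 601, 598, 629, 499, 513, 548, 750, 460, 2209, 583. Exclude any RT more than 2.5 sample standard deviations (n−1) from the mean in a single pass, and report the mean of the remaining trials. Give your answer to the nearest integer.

568 ms

n = 11, ΣRT = 7891, M = 717.364
Σ(x−M)² = 2510874.55; s = √(2510874.55/10) = 501.086
Cutoffs: 717.364 ± 2.5·501.086 → [-535.4, 1970.1]
Outside: 2209 → excluded.
Retained (n=10): Σ = 5682, mean = 5682/10 = 568.200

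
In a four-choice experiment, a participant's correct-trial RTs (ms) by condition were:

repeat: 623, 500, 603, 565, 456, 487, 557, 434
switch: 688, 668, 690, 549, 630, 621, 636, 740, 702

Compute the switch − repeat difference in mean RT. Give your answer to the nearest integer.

M(repeat) = 4225/8 = 528.125
M(switch) = 5924/9 = 658.222
Difference = 658.222 − 528.125 = 130.097 ms

130 ms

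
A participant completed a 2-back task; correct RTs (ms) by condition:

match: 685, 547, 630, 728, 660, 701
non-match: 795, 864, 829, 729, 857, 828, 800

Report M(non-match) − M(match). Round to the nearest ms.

M(match) = 3951/6 = 658.500
M(non-match) = 5702/7 = 814.571
Difference = 814.571 − 658.500 = 156.071 ms

156 ms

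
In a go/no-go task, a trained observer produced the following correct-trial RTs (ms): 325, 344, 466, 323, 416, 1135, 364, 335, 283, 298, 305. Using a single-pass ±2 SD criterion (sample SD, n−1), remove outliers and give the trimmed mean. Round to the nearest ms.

346 ms

n = 11, ΣRT = 4594, M = 417.636
Σ(x−M)² = 594744.55; s = √(594744.55/10) = 243.874
Cutoffs: 417.636 ± 2·243.874 → [-70.1, 905.4]
Outside: 1135 → excluded.
Retained (n=10): Σ = 3459, mean = 3459/10 = 345.900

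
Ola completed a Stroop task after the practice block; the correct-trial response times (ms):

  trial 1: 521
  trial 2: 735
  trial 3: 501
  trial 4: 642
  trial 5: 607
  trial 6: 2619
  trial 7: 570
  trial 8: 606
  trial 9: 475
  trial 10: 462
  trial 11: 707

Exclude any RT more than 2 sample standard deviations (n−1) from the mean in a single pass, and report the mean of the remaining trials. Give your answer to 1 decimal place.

582.6 ms

n = 11, ΣRT = 8445, M = 767.727
Σ(x−M)² = 3850038.18; s = √(3850038.18/10) = 620.487
Cutoffs: 767.727 ± 2·620.487 → [-473.2, 2008.7]
Outside: 2619 → excluded.
Retained (n=10): Σ = 5826, mean = 5826/10 = 582.600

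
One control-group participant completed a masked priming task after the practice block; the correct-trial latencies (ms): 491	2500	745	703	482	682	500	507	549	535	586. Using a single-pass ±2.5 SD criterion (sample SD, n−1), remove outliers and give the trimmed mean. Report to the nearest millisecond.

n = 11, ΣRT = 8280, M = 752.727
Σ(x−M)² = 3443252.18; s = √(3443252.18/10) = 586.792
Cutoffs: 752.727 ± 2.5·586.792 → [-714.3, 2219.7]
Outside: 2500 → excluded.
Retained (n=10): Σ = 5780, mean = 5780/10 = 578.000

578 ms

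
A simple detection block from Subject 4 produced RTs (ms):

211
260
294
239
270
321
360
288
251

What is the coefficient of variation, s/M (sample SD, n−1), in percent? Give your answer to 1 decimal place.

n = 9, Σ = 2494, M = 277.1111
Σ(x−M)² = 16048.889; s = √(16048.889/8) = 44.7896
CV = 44.7896 / 277.1111 = 0.16163 = 16.163%

16.2%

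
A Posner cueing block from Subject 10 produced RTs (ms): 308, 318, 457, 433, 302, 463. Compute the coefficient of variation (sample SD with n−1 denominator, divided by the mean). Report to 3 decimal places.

n = 6, Σ = 2281, M = 380.1667
Σ(x−M)² = 30738.833; s = √(30738.833/5) = 78.4077
CV = 78.4077 / 380.1667 = 0.20625

0.206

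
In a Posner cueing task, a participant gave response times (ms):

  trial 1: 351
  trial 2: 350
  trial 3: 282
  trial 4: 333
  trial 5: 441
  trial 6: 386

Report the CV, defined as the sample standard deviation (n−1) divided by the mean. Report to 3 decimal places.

n = 6, Σ = 2143, M = 357.1667
Σ(x−M)² = 14182.833; s = √(14182.833/5) = 53.2594
CV = 53.2594 / 357.1667 = 0.14912

0.149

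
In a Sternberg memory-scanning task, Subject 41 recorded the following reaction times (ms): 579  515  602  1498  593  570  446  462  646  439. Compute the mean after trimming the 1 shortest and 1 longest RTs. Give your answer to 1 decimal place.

551.6 ms

Sorted: 439, 446, 462, 515, 570, 579, 593, 602, 646, 1498
Drop lowest 1 (439) and highest 1 (1498)
Remaining (n=8): Σ = 4413, mean = 4413/8 = 551.625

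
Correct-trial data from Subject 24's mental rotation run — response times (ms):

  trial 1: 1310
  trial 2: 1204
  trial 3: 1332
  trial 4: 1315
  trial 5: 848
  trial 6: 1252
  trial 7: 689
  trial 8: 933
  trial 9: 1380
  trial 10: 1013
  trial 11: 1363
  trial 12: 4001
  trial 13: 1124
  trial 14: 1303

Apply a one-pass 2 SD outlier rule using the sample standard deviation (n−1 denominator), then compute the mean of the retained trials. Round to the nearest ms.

1159 ms

n = 14, ΣRT = 19067, M = 1361.929
Σ(x−M)² = 8090614.93; s = √(8090614.93/13) = 788.895
Cutoffs: 1361.929 ± 2·788.895 → [-215.9, 2939.7]
Outside: 4001 → excluded.
Retained (n=13): Σ = 15066, mean = 15066/13 = 1158.923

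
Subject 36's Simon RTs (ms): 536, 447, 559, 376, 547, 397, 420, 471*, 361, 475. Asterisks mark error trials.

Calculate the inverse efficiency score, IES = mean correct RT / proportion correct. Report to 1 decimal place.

Correct trials (n=9): 536, 447, 559, 376, 547, 397, 420, 361, 475
Mean correct RT = 4118/9 = 457.5556 ms
Proportion correct = 9/10
IES = 457.5556 / (9/10) = 508.395 ms

508.4 ms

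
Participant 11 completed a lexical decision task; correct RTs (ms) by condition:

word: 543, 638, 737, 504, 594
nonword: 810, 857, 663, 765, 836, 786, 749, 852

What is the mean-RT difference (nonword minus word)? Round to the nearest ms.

187 ms

M(word) = 3016/5 = 603.200
M(nonword) = 6318/8 = 789.750
Difference = 789.750 − 603.200 = 186.550 ms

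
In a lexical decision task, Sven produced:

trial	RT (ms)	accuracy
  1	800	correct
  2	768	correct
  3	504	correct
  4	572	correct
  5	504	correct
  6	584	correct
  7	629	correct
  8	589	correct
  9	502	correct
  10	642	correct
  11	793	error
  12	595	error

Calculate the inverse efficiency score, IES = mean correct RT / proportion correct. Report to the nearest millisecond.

Correct trials (n=10): 800, 768, 504, 572, 504, 584, 629, 589, 502, 642
Mean correct RT = 6094/10 = 609.4000 ms
Proportion correct = 10/12
IES = 609.4000 / (10/12) = 731.280 ms

731 ms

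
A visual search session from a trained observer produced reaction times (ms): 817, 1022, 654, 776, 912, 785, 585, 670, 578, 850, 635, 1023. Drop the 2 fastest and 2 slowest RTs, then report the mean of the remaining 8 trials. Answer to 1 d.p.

Sorted: 578, 585, 635, 654, 670, 776, 785, 817, 850, 912, 1022, 1023
Drop lowest 2 (578, 585) and highest 2 (1022, 1023)
Remaining (n=8): Σ = 6099, mean = 6099/8 = 762.375

762.4 ms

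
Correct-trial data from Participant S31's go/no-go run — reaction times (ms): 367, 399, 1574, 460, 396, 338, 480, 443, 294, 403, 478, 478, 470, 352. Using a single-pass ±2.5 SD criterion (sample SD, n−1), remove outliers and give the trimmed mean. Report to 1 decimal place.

n = 14, ΣRT = 6932, M = 495.143
Σ(x−M)² = 1298961.71; s = √(1298961.71/13) = 316.101
Cutoffs: 495.143 ± 2.5·316.101 → [-295.1, 1285.4]
Outside: 1574 → excluded.
Retained (n=13): Σ = 5358, mean = 5358/13 = 412.154

412.2 ms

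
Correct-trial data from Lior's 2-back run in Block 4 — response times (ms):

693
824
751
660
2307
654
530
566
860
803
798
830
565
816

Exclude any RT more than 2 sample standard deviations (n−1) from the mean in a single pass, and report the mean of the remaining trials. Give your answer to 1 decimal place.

719.2 ms

n = 14, ΣRT = 11657, M = 832.643
Σ(x−M)² = 2499123.21; s = √(2499123.21/13) = 438.452
Cutoffs: 832.643 ± 2·438.452 → [-44.3, 1709.5]
Outside: 2307 → excluded.
Retained (n=13): Σ = 9350, mean = 9350/13 = 719.231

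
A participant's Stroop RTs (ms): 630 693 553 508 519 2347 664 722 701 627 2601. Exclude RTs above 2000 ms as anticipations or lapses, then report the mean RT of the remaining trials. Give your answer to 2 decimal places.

Excluded: 2347, 2601
Retained (n=9): Σ = 5617
Mean = 5617/9 = 624.1111

624.11 ms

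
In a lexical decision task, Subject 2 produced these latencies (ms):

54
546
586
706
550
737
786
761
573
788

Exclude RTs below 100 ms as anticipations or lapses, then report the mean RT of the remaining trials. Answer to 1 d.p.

Excluded: 54
Retained (n=9): Σ = 6033
Mean = 6033/9 = 670.3333

670.3 ms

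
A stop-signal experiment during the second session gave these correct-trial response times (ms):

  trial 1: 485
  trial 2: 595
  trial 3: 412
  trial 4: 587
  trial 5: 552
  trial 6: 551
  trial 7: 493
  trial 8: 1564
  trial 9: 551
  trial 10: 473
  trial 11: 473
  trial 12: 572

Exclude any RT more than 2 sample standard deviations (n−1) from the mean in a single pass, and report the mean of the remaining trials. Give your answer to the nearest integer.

n = 12, ΣRT = 7308, M = 609.000
Σ(x−M)² = 1028684.00; s = √(1028684.00/11) = 305.805
Cutoffs: 609.000 ± 2·305.805 → [-2.6, 1220.6]
Outside: 1564 → excluded.
Retained (n=11): Σ = 5744, mean = 5744/11 = 522.182

522 ms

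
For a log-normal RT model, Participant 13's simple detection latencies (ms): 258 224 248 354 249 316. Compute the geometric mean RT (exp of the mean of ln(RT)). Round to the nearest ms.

271 ms

ln(RT): 5.5530, 5.4116, 5.5134, 5.8693, 5.5175, 5.7557
Mean ln(RT) = 33.6205/6 = 5.60342
Geometric mean = exp(5.60342) = 271.35 ms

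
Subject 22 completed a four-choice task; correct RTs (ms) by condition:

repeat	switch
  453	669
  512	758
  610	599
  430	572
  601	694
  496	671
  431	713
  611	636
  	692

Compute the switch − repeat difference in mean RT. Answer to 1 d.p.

149.1 ms

M(repeat) = 4144/8 = 518.000
M(switch) = 6004/9 = 667.111
Difference = 667.111 − 518.000 = 149.111 ms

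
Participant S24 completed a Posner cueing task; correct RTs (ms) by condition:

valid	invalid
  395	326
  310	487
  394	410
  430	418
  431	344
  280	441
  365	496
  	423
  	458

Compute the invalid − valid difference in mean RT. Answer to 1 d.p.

50.4 ms

M(valid) = 2605/7 = 372.143
M(invalid) = 3803/9 = 422.556
Difference = 422.556 − 372.143 = 50.413 ms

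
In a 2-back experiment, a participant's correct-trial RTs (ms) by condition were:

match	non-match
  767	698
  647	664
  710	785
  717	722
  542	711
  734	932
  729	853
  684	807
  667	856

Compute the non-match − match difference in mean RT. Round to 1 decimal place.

M(match) = 6197/9 = 688.556
M(non-match) = 7028/9 = 780.889
Difference = 780.889 − 688.556 = 92.333 ms

92.3 ms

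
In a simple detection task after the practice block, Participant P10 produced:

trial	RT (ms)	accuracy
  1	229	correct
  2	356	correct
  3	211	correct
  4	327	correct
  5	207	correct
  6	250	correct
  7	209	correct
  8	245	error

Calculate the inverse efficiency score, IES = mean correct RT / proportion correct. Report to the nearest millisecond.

Correct trials (n=7): 229, 356, 211, 327, 207, 250, 209
Mean correct RT = 1789/7 = 255.5714 ms
Proportion correct = 7/8
IES = 255.5714 / (7/8) = 292.082 ms

292 ms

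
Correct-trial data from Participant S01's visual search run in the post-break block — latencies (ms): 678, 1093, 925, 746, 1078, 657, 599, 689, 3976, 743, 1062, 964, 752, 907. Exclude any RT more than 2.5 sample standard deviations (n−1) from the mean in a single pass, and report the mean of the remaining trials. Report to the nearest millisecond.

n = 14, ΣRT = 14869, M = 1062.071
Σ(x−M)² = 9507706.93; s = √(9507706.93/13) = 855.197
Cutoffs: 1062.071 ± 2.5·855.197 → [-1075.9, 3200.1]
Outside: 3976 → excluded.
Retained (n=13): Σ = 10893, mean = 10893/13 = 837.923

838 ms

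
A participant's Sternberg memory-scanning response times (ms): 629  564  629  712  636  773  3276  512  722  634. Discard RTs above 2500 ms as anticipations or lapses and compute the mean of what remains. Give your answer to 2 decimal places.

645.67 ms

Excluded: 3276
Retained (n=9): Σ = 5811
Mean = 5811/9 = 645.6667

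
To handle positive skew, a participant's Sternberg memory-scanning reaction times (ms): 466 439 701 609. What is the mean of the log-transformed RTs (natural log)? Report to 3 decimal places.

6.298

ln(RT): 6.1442, 6.0845, 6.5525, 6.4118
Σ ln(RT) = 25.1930
Mean = 25.1930/4 = 6.29825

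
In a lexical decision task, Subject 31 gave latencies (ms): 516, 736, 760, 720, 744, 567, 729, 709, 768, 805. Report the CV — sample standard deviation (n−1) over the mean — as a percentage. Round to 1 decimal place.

12.9%

n = 10, Σ = 7054, M = 705.4000
Σ(x−M)² = 75056.400; s = √(75056.400/9) = 91.3214
CV = 91.3214 / 705.4000 = 0.12946 = 12.946%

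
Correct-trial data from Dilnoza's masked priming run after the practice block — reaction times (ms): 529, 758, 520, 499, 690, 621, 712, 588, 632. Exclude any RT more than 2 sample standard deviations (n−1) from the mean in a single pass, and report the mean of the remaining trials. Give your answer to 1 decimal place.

616.6 ms

n = 9, ΣRT = 5549, M = 616.556
Σ(x−M)² = 66392.22; s = √(66392.22/8) = 91.099
Cutoffs: 616.556 ± 2·91.099 → [434.4, 798.8]
No RTs fall outside the cutoffs; all 9 retained. Mean = 5549/9 = 616.556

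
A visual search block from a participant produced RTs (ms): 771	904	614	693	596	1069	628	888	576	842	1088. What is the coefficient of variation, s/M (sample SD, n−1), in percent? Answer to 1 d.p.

n = 11, Σ = 8669, M = 788.0909
Σ(x−M)² = 342330.909; s = √(342330.909/10) = 185.0219
CV = 185.0219 / 788.0909 = 0.23477 = 23.477%

23.5%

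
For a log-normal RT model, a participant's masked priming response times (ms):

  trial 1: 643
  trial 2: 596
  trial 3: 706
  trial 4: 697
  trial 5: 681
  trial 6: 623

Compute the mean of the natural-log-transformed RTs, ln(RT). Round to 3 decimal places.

6.487

ln(RT): 6.4661, 6.3902, 6.5596, 6.5468, 6.5236, 6.4345
Σ ln(RT) = 38.9209
Mean = 38.9209/6 = 6.48682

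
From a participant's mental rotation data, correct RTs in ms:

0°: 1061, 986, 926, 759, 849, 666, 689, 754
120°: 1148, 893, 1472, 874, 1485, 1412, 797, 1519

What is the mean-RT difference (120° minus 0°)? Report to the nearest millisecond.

M(0°) = 6690/8 = 836.250
M(120°) = 9600/8 = 1200.000
Difference = 1200.000 − 836.250 = 363.750 ms

364 ms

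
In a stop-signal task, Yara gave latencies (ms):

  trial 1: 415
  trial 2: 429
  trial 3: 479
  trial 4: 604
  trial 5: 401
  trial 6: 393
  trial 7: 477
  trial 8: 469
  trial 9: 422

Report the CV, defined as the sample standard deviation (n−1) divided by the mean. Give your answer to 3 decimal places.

n = 9, Σ = 4089, M = 454.3333
Σ(x−M)² = 33578.000; s = √(33578.000/8) = 64.7862
CV = 64.7862 / 454.3333 = 0.14260

0.143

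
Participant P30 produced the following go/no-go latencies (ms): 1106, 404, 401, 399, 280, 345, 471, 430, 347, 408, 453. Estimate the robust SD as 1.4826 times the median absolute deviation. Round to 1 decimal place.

72.6 ms

Sorted: 280, 345, 347, 399, 401, 404, 408, 430, 453, 471, 1106 → median = 404
|x − 404| sorted: 0, 3, 4, 5, 26, 49, 57, 59, 67, 124, 702 → MAD = 49
Robust SD ≈ 1.4826 × 49 = 72.647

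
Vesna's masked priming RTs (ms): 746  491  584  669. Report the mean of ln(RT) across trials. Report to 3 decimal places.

6.422

ln(RT): 6.6147, 6.1964, 6.3699, 6.5058
Σ ln(RT) = 25.6869
Mean = 25.6869/4 = 6.42171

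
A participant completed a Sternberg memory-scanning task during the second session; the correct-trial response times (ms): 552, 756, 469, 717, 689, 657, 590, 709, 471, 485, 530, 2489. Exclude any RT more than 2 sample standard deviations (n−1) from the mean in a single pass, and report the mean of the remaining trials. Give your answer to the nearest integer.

602 ms

n = 12, ΣRT = 9114, M = 759.500
Σ(x−M)² = 3378445.00; s = √(3378445.00/11) = 554.194
Cutoffs: 759.500 ± 2·554.194 → [-348.9, 1867.9]
Outside: 2489 → excluded.
Retained (n=11): Σ = 6625, mean = 6625/11 = 602.273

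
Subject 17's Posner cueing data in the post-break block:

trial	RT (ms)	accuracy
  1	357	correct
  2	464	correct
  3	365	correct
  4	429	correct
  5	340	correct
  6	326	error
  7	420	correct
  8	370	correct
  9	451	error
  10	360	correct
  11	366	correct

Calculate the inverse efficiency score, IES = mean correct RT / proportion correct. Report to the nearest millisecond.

Correct trials (n=9): 357, 464, 365, 429, 340, 420, 370, 360, 366
Mean correct RT = 3471/9 = 385.6667 ms
Proportion correct = 9/11
IES = 385.6667 / (9/11) = 471.370 ms

471 ms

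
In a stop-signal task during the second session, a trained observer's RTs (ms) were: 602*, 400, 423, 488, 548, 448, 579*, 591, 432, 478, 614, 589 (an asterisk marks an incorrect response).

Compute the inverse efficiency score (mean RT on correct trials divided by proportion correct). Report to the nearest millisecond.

601 ms

Correct trials (n=10): 400, 423, 488, 548, 448, 591, 432, 478, 614, 589
Mean correct RT = 5011/10 = 501.1000 ms
Proportion correct = 10/12
IES = 501.1000 / (10/12) = 601.320 ms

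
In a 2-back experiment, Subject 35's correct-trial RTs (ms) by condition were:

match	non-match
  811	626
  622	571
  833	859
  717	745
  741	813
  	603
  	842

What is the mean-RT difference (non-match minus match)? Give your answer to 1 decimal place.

M(match) = 3724/5 = 744.800
M(non-match) = 5059/7 = 722.714
Difference = 722.714 − 744.800 = -22.086 ms

-22.1 ms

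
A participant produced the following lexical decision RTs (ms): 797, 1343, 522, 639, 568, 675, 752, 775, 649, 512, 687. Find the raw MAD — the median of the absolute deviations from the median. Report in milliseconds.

Sorted: 512, 522, 568, 639, 649, 675, 687, 752, 775, 797, 1343 → median = 675
|x − 675|: 122, 668, 153, 36, 107, 0, 77, 100, 26, 163, 12
Sorted deviations: 0, 12, 26, 36, 77, 100, 107, 122, 153, 163, 668 → MAD = 100

100 ms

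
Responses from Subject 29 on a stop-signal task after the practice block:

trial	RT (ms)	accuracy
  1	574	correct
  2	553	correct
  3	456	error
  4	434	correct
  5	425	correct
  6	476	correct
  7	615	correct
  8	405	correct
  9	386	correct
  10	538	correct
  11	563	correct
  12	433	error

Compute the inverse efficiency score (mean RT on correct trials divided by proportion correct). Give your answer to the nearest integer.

596 ms

Correct trials (n=10): 574, 553, 434, 425, 476, 615, 405, 386, 538, 563
Mean correct RT = 4969/10 = 496.9000 ms
Proportion correct = 10/12
IES = 496.9000 / (10/12) = 596.280 ms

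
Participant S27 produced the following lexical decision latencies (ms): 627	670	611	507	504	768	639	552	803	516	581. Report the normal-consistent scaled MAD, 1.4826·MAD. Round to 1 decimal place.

Sorted: 504, 507, 516, 552, 581, 611, 627, 639, 670, 768, 803 → median = 611
|x − 611| sorted: 0, 16, 28, 30, 59, 59, 95, 104, 107, 157, 192 → MAD = 59
Robust SD ≈ 1.4826 × 59 = 87.473

87.5 ms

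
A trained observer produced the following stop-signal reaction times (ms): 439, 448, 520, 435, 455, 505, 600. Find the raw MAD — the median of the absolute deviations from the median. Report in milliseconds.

Sorted: 435, 439, 448, 455, 505, 520, 600 → median = 455
|x − 455|: 16, 7, 65, 20, 0, 50, 145
Sorted deviations: 0, 7, 16, 20, 50, 65, 145 → MAD = 20

20 ms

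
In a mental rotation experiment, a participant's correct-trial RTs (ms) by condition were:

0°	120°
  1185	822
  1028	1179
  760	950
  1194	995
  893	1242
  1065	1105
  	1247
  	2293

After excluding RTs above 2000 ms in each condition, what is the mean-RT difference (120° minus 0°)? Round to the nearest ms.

56 ms

120°: exclude 2293
M(0°) = 6125/6 = 1020.833
M(120°) = 7540/7 = 1077.143
Difference = 1077.143 − 1020.833 = 56.310 ms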